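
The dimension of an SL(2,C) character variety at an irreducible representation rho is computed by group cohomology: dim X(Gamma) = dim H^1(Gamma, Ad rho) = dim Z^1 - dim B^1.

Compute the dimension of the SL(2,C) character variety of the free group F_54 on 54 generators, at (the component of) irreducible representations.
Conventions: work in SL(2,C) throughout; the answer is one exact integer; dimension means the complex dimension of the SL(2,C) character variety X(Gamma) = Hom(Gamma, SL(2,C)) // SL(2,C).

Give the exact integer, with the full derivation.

The free group F_54: 54 generators, no relators.
So Z^1 = (sl_2)^54 in full: dim Z^1 = 162.
dim B^1 = 3: the coboundary map is injective because an irreducible image has centralizer 0 in sl_2.
dim H^1 = 162 - 3 = 159, which is dim X.

159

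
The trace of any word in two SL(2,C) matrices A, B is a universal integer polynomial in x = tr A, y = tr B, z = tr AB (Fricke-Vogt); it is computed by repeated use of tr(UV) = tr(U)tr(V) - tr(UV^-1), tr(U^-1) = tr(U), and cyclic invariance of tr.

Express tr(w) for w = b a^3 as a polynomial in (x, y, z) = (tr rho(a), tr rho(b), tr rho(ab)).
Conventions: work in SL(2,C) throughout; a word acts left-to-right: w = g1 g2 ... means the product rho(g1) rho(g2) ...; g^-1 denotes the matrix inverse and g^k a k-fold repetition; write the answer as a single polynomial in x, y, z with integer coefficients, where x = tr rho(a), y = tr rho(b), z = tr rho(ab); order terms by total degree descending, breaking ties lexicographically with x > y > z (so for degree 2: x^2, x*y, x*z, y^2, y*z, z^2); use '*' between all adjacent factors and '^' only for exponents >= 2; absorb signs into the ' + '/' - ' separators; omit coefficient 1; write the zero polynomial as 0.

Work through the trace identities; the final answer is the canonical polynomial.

trace(a b a) = trace(a) * trace(b a) - trace(b) = x*z - y
next, trace(b a^3) = trace(a) * trace(a b a) - trace(a b) = x^2*z - x*y - z

x^2*z - x*y - z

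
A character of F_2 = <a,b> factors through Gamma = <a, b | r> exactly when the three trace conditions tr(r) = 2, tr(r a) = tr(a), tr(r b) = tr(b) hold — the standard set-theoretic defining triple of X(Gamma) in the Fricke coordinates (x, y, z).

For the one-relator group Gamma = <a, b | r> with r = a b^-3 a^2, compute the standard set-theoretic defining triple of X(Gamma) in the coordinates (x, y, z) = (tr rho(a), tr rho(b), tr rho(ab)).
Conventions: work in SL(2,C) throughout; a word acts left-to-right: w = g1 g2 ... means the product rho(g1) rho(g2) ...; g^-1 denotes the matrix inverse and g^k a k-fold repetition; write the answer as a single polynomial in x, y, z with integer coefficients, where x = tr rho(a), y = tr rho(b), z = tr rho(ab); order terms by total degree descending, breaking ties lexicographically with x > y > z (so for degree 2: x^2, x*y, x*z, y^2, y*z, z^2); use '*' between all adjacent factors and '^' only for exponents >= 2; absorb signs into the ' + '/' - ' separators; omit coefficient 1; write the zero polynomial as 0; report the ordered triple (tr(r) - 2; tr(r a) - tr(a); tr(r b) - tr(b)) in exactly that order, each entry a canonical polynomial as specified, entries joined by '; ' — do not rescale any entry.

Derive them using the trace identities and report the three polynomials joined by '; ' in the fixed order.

tr(a^2) = tr(a) tr(a) - tr(1) = x^2 - 2
next, tr(a^3) = tr(a) tr(a^2) - tr(a) = x^3 - 3*x
tr(b a^2) = tr(a) tr(b a) - tr(b) = x*z - y
and tr(a^3 b) = tr(a) tr(b a^2) - tr(b a) = x^2*z - x*y - z
next, tr(b^-1 a^3) = tr(a^3) tr(b) - tr(a^3 b) = x^3*y - x^2*z - 2*x*y + z
and tr(a^3 b^-2) = tr(b^-1 a^3) tr(b) - tr(b^-1 a^3 b) = x^3*y^2 - x^2*y*z - x^3 - 2*x*y^2 + y*z + 3*x
and tr(a b^-3 a^2) = tr(a^3 b^-2) tr(b) - tr(a^3 b^-1) = x^3*y^3 - x^2*y^2*z - 2*x^3*y - 2*x*y^3 + x^2*z + y^2*z + 5*x*y - z
tr(a^4) = tr(a) tr(a^3) - tr(a^2) = x^4 - 4*x^2 + 2
next, tr(a^4 b) = tr(a) tr(a b a^2) - tr(a b a) = x^3*z - x^2*y - 2*x*z + y
next, tr(a^4 b^-1) = tr(a^4) tr(b) - tr(a^4 b) = x^4*y - x^3*z - 3*x^2*y + 2*x*z + y
next, tr(b^-2 a^4) = tr(a^4 b^-1) tr(b) - tr(a^4) = x^4*y^2 - x^3*y*z - x^4 - 3*x^2*y^2 + 2*x*y*z + 4*x^2 + y^2 - 2
tr(a b^-3 a^3) = tr(b^-2 a^4) tr(b) - tr(b^-2 a^4 b) = x^4*y^3 - x^3*y^2*z - 2*x^4*y - 3*x^2*y^3 + x^3*z + 2*x*y^2*z + 7*x^2*y + y^3 - 2*x*z - 3*y
tr(b a b a) = tr(a b) tr(a b) - tr(1)   [split at a repeated a] = z^2 - 2
tr(b a b) = tr(b) tr(a b) - tr(a)   [square of b] = y*z - x
tr(a^2 b a b) = tr(a) tr(b a b a) - tr(b a b)   [square of a] = x*z^2 - y*z - x
tr(a^2 b a b^-1) = tr(a^2 b a) tr(b) - tr(a^2 b a b)   [inverse elimination on b] = x^2*y*z - x*y^2 - x*z^2 + x
next, tr(b^-1 a^2 b a b^-1) = tr(a^2 b a b^-1) tr(b) - tr(a^2 b a)   [inverse elimination on b] = x^2*y^2*z - x*y^3 - x*y*z^2 - x^2*z + 2*x*y + z
tr(a b^-3 a^2 b) = tr(b^-1 a^2 b a b^-1) tr(b) - tr(b^-1 a^2 b a)   [inverse elimination on b] = x^2*y^3*z - x*y^4 - x*y^2*z^2 - 2*x^2*y*z + 3*x*y^2 + x*z^2 + y*z - x
assemble the triple (tr(r) - 2; tr(r a) - x; tr(r b) - y)

x^3*y^3 - x^2*y^2*z - 2*x^3*y - 2*x*y^3 + x^2*z + y^2*z + 5*x*y - z - 2; x^4*y^3 - x^3*y^2*z - 2*x^4*y - 3*x^2*y^3 + x^3*z + 2*x*y^2*z + 7*x^2*y + y^3 - 2*x*z - x - 3*y; x^2*y^3*z - x*y^4 - x*y^2*z^2 - 2*x^2*y*z + 3*x*y^2 + x*z^2 + y*z - x - y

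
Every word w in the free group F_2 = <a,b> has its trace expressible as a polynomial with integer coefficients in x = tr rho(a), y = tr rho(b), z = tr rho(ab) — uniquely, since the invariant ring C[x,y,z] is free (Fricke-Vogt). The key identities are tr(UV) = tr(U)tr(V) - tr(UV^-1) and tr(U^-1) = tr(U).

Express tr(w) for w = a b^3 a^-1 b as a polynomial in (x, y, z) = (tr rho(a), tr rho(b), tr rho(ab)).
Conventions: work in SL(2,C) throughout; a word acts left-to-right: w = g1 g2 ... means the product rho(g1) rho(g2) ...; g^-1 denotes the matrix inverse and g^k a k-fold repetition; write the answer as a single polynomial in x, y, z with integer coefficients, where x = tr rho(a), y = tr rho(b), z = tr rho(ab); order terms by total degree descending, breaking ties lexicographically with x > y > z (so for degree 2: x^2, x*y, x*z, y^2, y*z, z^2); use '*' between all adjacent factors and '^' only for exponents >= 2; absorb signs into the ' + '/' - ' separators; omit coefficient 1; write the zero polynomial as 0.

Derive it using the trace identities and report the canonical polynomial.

tr(a b^2) = tr(b) * tr(a b) - tr(a)  (reduce the b square) = y*z - x
tr(b a b^2) = tr(b) * tr(a b^2) - tr(a b)  (reduce the b square) = y^2*z - x*y - z
tr(b a b^3) = tr(b) * tr(b a b^2) - tr(b a b)  (reduce the b square) = y^3*z - x*y^2 - 2*y*z + x
so tr(a b a b) = tr(a b) * tr(a b) - tr(1)  (split on a) = z^2 - 2
so tr(a b a) = tr(a) * tr(b a) - tr(b)  (reduce the a square) = x*z - y
so tr(b a b a b) = tr(b) * tr(a b a b) - tr(a b a)  (reduce the b square) = y*z^2 - x*z - y
so tr(b a b^3 a) = tr(b) * tr(b a b a b) - tr(b a b a)  (reduce the b square) = y^2*z^2 - x*y*z - y^2 - z^2 + 2
so tr(a b^3 a^-1 b) = tr(b a b^3) * tr(a) - tr(b a b^3 a)  (eliminate a^-1) = x*y^3*z - x^2*y^2 - y^2*z^2 - x*y*z + x^2 + y^2 + z^2 - 2

x*y^3*z - x^2*y^2 - y^2*z^2 - x*y*z + x^2 + y^2 + z^2 - 2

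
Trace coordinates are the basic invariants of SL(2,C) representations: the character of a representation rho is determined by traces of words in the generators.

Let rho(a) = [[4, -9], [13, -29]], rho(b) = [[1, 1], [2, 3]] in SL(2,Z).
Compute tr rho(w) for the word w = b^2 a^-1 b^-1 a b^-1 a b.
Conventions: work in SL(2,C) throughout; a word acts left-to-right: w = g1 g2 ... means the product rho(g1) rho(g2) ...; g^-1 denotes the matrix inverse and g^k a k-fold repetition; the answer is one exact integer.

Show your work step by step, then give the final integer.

rho(b) = [[1, 1], [2, 3]]
... * rho(b) = [[1, 1], [2, 3]]  ->  [[3, 4], [8, 11]]
... * rho(a^-1) = [[-29, 9], [-13, 4]]  ->  [[-139, 43], [-375, 116]]
... * rho(b^-1) = [[3, -1], [-2, 1]]  ->  [[-503, 182], [-1357, 491]]
... * rho(a) = [[4, -9], [13, -29]]  ->  [[354, -751], [955, -2026]]
... * rho(b^-1) = [[3, -1], [-2, 1]]  ->  [[2564, -1105], [6917, -2981]]
... * rho(a) = [[4, -9], [13, -29]]  ->  [[-4109, 8969], [-11085, 24196]]
... * rho(b) = [[1, 1], [2, 3]]  ->  [[13829, 22798], [37307, 61503]]
tr = 13829 + 61503 = 75332

75332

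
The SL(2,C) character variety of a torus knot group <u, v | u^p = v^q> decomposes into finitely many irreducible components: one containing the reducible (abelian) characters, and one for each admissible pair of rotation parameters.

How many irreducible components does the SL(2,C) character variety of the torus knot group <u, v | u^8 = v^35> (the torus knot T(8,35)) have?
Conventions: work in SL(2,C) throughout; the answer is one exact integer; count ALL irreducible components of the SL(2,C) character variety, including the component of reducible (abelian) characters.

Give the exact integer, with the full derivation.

120

In the torus knot group T(8,35), u^8 = v^35 is central, so an irreducible representation sends it to +I or -I (Schur).
This locks tr(u) to 2*cos(pi*alpha/8), alpha in 1..7, and tr(v) to 2*cos(pi*beta/35), beta in 1..34, on each component of irreducible characters.
The two central values (-1)^alpha I and (-1)^beta I must be the same matrix, so alpha and beta share a parity.
Enumerate parity-matched pairs: 4*17 odd-odd plus 3*17 even-even gives 119.
Total: 119 irreducible-character components + 1 reducible (abelian) component = 120.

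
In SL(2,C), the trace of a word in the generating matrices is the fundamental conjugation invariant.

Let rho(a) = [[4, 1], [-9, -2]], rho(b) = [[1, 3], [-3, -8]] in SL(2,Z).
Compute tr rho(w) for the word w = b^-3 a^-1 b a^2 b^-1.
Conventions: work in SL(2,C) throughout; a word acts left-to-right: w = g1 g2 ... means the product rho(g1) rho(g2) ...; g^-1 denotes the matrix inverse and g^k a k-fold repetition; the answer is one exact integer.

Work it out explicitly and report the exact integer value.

rho(b^-1) = [[-8, -3], [3, 1]]
... * rho(b^-1) = [[-8, -3], [3, 1]]  ->  [[55, 21], [-21, -8]]
... * rho(b^-1) = [[-8, -3], [3, 1]]  ->  [[-377, -144], [144, 55]]
... * rho(a^-1) = [[-2, -1], [9, 4]]  ->  [[-542, -199], [207, 76]]
... * rho(b) = [[1, 3], [-3, -8]]  ->  [[55, -34], [-21, 13]]
... * rho(a) = [[4, 1], [-9, -2]]  ->  [[526, 123], [-201, -47]]
... * rho(a) = [[4, 1], [-9, -2]]  ->  [[997, 280], [-381, -107]]
... * rho(b^-1) = [[-8, -3], [3, 1]]  ->  [[-7136, -2711], [2727, 1036]]
tr = -7136 + 1036 = -6100

-6100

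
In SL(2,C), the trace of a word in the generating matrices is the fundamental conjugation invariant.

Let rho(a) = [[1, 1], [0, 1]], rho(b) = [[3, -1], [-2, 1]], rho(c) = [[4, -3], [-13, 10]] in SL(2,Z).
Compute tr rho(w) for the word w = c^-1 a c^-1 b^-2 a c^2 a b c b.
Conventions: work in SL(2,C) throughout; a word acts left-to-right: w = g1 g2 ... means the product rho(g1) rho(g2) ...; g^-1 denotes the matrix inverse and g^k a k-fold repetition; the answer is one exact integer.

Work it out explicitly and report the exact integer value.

-24314602

rho(c^-1) = [[10, 3], [13, 4]]
... * rho(a) = [[1, 1], [0, 1]]  ->  [[10, 13], [13, 17]]
... * rho(c^-1) = [[10, 3], [13, 4]]  ->  [[269, 82], [351, 107]]
... * rho(b^-1) = [[1, 1], [2, 3]]  ->  [[433, 515], [565, 672]]
... * rho(b^-1) = [[1, 1], [2, 3]]  ->  [[1463, 1978], [1909, 2581]]
... * rho(a) = [[1, 1], [0, 1]]  ->  [[1463, 3441], [1909, 4490]]
... * rho(c) = [[4, -3], [-13, 10]]  ->  [[-38881, 30021], [-50734, 39173]]
... * rho(c) = [[4, -3], [-13, 10]]  ->  [[-545797, 416853], [-712185, 543932]]
... * rho(a) = [[1, 1], [0, 1]]  ->  [[-545797, -128944], [-712185, -168253]]
... * rho(b) = [[3, -1], [-2, 1]]  ->  [[-1379503, 416853], [-1800049, 543932]]
... * rho(c) = [[4, -3], [-13, 10]]  ->  [[-10937101, 8307039], [-14271312, 10839467]]
... * rho(b) = [[3, -1], [-2, 1]]  ->  [[-49425381, 19244140], [-64492870, 25110779]]
tr = -49425381 + 25110779 = -24314602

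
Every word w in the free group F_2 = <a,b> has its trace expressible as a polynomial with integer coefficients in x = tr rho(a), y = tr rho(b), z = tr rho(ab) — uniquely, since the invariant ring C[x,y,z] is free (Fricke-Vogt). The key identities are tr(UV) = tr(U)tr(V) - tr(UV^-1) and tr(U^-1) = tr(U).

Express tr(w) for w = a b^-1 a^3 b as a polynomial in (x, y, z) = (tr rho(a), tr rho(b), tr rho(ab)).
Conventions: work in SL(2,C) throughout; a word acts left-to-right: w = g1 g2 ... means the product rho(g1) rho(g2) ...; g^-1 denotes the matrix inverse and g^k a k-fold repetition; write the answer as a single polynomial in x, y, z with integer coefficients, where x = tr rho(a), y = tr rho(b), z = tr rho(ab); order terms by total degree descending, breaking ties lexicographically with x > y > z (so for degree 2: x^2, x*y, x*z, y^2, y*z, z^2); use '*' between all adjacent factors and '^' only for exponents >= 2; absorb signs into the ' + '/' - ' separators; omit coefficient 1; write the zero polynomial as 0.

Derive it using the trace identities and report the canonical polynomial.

x^3*y*z - x^2*y^2 - x^2*z^2 - x*y*z + x^2 + y^2 + z^2 - 2

and trace(a b a) = trace(a) trace(b a) - trace(b)  (reduce the a square) = x*z - y
next, trace(b a^3) = trace(a) trace(a b a) - trace(a b)  (reduce the a square) = x^2*z - x*y - z
trace(a^3 b a) = trace(a) trace(b a^3) - trace(b a^2)  (reduce the a square) = x^3*z - x^2*y - 2*x*z + y
next, trace(b a b a) = trace(a b) trace(a b) - trace(1)  (split on a) = z^2 - 2
and trace(b a b) = trace(b) trace(a b) - trace(a)  (reduce the b square) = y*z - x
trace(b a b a^2) = trace(a) trace(b a b a) - trace(b a b)  (reduce the a square) = x*z^2 - y*z - x
trace(a^3 b a b) = trace(a) trace(b a b a^2) - trace(b a b a)  (reduce the a square) = x^2*z^2 - x*y*z - x^2 - z^2 + 2
next, trace(a b^-1 a^3 b) = trace(a^3 b a) trace(b) - trace(a^3 b a b)  (eliminate b^-1) = x^3*y*z - x^2*y^2 - x^2*z^2 - x*y*z + x^2 + y^2 + z^2 - 2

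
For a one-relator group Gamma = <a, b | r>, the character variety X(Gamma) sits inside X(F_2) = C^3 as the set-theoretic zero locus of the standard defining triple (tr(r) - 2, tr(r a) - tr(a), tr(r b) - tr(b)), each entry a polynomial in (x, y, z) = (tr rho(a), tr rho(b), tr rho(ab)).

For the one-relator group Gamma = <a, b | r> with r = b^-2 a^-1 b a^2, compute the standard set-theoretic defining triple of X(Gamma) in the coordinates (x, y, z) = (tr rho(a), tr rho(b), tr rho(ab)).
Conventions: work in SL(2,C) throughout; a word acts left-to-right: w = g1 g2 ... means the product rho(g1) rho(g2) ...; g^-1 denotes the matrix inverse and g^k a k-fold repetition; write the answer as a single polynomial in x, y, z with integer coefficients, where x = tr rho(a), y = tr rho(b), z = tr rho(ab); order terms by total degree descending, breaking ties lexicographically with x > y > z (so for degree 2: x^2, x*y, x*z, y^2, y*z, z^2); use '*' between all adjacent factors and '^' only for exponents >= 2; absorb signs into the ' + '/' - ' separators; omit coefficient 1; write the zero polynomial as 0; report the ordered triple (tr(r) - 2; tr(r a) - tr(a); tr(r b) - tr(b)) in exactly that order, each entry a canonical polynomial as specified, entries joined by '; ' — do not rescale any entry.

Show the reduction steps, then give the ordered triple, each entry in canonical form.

so trace(a^2) = trace(a)*trace(a) - trace(1) = x^2 - 2
trace(b a^2) = trace(a)*trace(b a) - trace(b) = x*z - y
trace(a b a^2) = trace(a)*trace(b a^2) - trace(b a) = x^2*z - x*y - z
reduce: trace(b a b a) = trace(b a)*trace(b a) - trace(1)   [split at repeated b] = z^2 - 2
so trace(b a b) = trace(b)*trace(a b) - trace(a) = y*z - x
trace(a b a^2 b) = trace(a)*trace(b a b a) - trace(b a b) = x*z^2 - y*z - x
reduce: trace(b a^2 b^-1 a) = trace(a b a^2)*trace(b) - trace(a b a^2 b) = x^2*y*z - x*y^2 - x*z^2 + x
trace(b^-1 a^-1 b a^2) = trace(b a^2 b^-1)*trace(a) - trace(b a^2 b^-1 a) = -x^2*y*z + x^3 + x*y^2 + x*z^2 - 3*x
so trace(b^-2 a^-1 b a^2) = trace(b^-1 a^-1 b a^2)*trace(b) - trace(b^-1 a^-1 b a^2 b) = -x^2*y^2*z + x^3*y + x*y^3 + x*y*z^2 - 3*x*y - z
reduce: trace(b^2) = trace(b)*trace(b) - trace(1) = y^2 - 2
so trace(a b^2 a) = trace(a)*trace(b^2 a) - trace(b^2) = x*y*z - x^2 - y^2 + 2
trace(b a^3 b) = trace(a)*trace(a b^2 a) - trace(a b^2) = x^2*y*z - x^3 - x*y^2 - y*z + 3*x
trace(b a^3 b a) = trace(a)*trace(b a b a^2) - trace(b a b a) = x^2*z^2 - x*y*z - x^2 - z^2 + 2
reduce: trace(a^-1 b a^3 b) = trace(b a^3 b)*trace(a) - trace(b a^3 b a) = x^3*y*z - x^4 - x^2*y^2 - x^2*z^2 + 4*x^2 + z^2 - 2
so trace(b^-1 a^-1 b a^3) = trace(a^-1 b a^3)*trace(b) - trace(a^-1 b a^3 b) = -x^3*y*z + x^4 + x^2*y^2 + x^2*z^2 + x*y*z - 4*x^2 - y^2 - z^2 + 2
reduce: trace(b^-2 a^-1 b a^3) = trace(b^-1 a^-1 b a^3)*trace(b) - trace(b^-1 a^-1 b a^3 b) = -x^3*y^2*z + x^4*y + x^2*y^3 + x^2*y*z^2 + x*y^2*z - 4*x^2*y - y^3 - y*z^2 - x*z + 3*y
assemble the triple (trace(r) - 2; trace(r a) - x; trace(r b) - y)

-x^2*y^2*z + x^3*y + x*y^3 + x*y*z^2 - 3*x*y - z - 2; -x^3*y^2*z + x^4*y + x^2*y^3 + x^2*y*z^2 + x*y^2*z - 4*x^2*y - y^3 - y*z^2 - x*z - x + 3*y; -x^2*y*z + x^3 + x*y^2 + x*z^2 - 3*x - y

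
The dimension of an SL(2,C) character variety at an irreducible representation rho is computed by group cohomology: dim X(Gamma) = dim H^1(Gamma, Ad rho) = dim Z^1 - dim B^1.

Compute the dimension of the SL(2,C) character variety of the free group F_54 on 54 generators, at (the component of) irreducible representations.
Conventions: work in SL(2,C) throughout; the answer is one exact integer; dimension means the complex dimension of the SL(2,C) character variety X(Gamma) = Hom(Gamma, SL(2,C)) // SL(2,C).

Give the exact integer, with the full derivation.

Here Gamma is free of rank 54 — no relator constrains a cocycle.
A cocycle picks one sl_2 vector per generator freely, giving dim Z^1 = 3*54 = 162.
dim B^1 = 3: the coboundary map is injective because an irreducible image has centralizer 0 in sl_2.
Therefore dim X = 162 - 3 = 159.

159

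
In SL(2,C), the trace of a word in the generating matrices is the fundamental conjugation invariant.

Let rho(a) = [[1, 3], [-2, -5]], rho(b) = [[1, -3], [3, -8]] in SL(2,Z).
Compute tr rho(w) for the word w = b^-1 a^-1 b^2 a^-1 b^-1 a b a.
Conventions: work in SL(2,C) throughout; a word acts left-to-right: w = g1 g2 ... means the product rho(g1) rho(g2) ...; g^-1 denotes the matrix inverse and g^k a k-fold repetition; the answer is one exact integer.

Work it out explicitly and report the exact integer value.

-18792151

rho(b^-1) = [[-8, 3], [-3, 1]]
... * rho(a^-1) = [[-5, -3], [2, 1]]  ->  [[46, 27], [17, 10]]
... * rho(b) = [[1, -3], [3, -8]]  ->  [[127, -354], [47, -131]]
... * rho(b) = [[1, -3], [3, -8]]  ->  [[-935, 2451], [-346, 907]]
... * rho(a^-1) = [[-5, -3], [2, 1]]  ->  [[9577, 5256], [3544, 1945]]
... * rho(b^-1) = [[-8, 3], [-3, 1]]  ->  [[-92384, 33987], [-34187, 12577]]
... * rho(a) = [[1, 3], [-2, -5]]  ->  [[-160358, -447087], [-59341, -165446]]
... * rho(b) = [[1, -3], [3, -8]]  ->  [[-1501619, 4057770], [-555679, 1501591]]
... * rho(a) = [[1, 3], [-2, -5]]  ->  [[-9617159, -24793707], [-3558861, -9174992]]
tr = -9617159 + -9174992 = -18792151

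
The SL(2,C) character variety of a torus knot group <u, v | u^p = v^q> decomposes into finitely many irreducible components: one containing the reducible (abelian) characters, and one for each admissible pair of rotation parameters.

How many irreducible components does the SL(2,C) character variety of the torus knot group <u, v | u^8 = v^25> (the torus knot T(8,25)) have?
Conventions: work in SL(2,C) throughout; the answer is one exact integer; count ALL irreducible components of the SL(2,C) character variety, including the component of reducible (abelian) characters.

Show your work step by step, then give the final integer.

For T(8,25): irreducibility forces the central element u^8 = v^25 to one of +I, -I.
So on each irreducible component the traces are pinned: tr(u) = 2*cos(pi*alpha/8) with 1 <= alpha <= 7, tr(v) = 2*cos(pi*beta/25) with 1 <= beta <= 24.
u^8 = (-1)^alpha I and v^25 = (-1)^beta I must agree, so alpha and beta have equal parity.
Counting: 4 odd alphas x 12 odd betas + 3 even alphas x 12 even betas = 48 + 36 = 84.
That is 84 components of irreducible characters, and with the reducible (abelian) component the total is 85.

85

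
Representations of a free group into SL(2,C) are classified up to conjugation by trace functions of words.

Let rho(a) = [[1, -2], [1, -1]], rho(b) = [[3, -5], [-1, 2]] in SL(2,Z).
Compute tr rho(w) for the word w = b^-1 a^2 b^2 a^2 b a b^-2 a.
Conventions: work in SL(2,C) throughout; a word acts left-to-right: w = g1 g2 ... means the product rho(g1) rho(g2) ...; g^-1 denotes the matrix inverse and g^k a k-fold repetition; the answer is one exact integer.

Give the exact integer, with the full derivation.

rho(b^-1) = [[2, 5], [1, 3]]
... * rho(a) = [[1, -2], [1, -1]]  ->  [[7, -9], [4, -5]]
... * rho(a) = [[1, -2], [1, -1]]  ->  [[-2, -5], [-1, -3]]
... * rho(b) = [[3, -5], [-1, 2]]  ->  [[-1, 0], [0, -1]]
... * rho(b) = [[3, -5], [-1, 2]]  ->  [[-3, 5], [1, -2]]
... * rho(a) = [[1, -2], [1, -1]]  ->  [[2, 1], [-1, 0]]
... * rho(a) = [[1, -2], [1, -1]]  ->  [[3, -5], [-1, 2]]
... * rho(b) = [[3, -5], [-1, 2]]  ->  [[14, -25], [-5, 9]]
... * rho(a) = [[1, -2], [1, -1]]  ->  [[-11, -3], [4, 1]]
... * rho(b^-1) = [[2, 5], [1, 3]]  ->  [[-25, -64], [9, 23]]
... * rho(b^-1) = [[2, 5], [1, 3]]  ->  [[-114, -317], [41, 114]]
... * rho(a) = [[1, -2], [1, -1]]  ->  [[-431, 545], [155, -196]]
tr = -431 + -196 = -627

-627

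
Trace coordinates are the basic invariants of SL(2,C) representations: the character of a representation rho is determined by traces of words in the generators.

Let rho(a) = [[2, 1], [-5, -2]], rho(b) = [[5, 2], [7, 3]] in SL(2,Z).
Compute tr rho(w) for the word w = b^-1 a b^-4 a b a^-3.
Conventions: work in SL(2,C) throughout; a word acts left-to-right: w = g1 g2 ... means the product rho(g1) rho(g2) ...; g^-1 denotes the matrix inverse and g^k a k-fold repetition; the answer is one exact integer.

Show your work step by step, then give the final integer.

30752

rho(b^-1) = [[3, -2], [-7, 5]]
... * rho(a) = [[2, 1], [-5, -2]]  ->  [[16, 7], [-39, -17]]
... * rho(b^-1) = [[3, -2], [-7, 5]]  ->  [[-1, 3], [2, -7]]
... * rho(b^-1) = [[3, -2], [-7, 5]]  ->  [[-24, 17], [55, -39]]
... * rho(b^-1) = [[3, -2], [-7, 5]]  ->  [[-191, 133], [438, -305]]
... * rho(b^-1) = [[3, -2], [-7, 5]]  ->  [[-1504, 1047], [3449, -2401]]
... * rho(a) = [[2, 1], [-5, -2]]  ->  [[-8243, -3598], [18903, 8251]]
... * rho(b) = [[5, 2], [7, 3]]  ->  [[-66401, -27280], [152272, 62559]]
... * rho(a^-1) = [[-2, -1], [5, 2]]  ->  [[-3598, 11841], [8251, -27154]]
... * rho(a^-1) = [[-2, -1], [5, 2]]  ->  [[66401, 27280], [-152272, -62559]]
... * rho(a^-1) = [[-2, -1], [5, 2]]  ->  [[3598, -11841], [-8251, 27154]]
tr = 3598 + 27154 = 30752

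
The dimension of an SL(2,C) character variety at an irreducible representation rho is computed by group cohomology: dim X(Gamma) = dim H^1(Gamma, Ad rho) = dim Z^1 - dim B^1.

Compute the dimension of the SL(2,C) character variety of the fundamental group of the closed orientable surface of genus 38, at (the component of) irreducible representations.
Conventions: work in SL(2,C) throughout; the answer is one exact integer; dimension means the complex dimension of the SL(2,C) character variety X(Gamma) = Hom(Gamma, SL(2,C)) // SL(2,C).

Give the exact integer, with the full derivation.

222

pi_1 of the closed genus-38 surface has 76 generators bound by the single product-of-commutators relator.
A cocycle assigns one sl_2 vector per generator subject to the relator condition d_2(z) = 0: dim of the unconstrained space is 3*2g = 228.
d_2 is surjective at irreducible rho (its cokernel H^2 is dual to H^0 = 0), so dim Z^1 = 228 - 3 = 225.
dim B^1 = 3 (coboundaries, injective at irreducible rho).
dim H^1 = 225 - 3 = 222 = dim X.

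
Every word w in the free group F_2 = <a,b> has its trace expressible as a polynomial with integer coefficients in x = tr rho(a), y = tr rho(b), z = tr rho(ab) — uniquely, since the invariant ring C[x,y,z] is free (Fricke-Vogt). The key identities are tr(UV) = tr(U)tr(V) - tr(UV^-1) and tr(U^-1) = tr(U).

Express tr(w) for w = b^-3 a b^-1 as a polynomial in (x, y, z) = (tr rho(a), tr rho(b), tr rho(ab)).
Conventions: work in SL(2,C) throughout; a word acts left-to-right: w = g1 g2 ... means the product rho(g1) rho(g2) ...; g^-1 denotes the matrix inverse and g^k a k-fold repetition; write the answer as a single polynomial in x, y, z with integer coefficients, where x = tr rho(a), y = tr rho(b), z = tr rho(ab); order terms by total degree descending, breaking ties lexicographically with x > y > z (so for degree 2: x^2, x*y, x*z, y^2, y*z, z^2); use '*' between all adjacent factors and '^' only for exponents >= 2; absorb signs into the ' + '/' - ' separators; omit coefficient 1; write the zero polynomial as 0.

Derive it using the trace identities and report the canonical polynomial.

next, trace(a b^-1) = trace(a) trace(b) - trace(a b)   [inverse elimination on b] = x*y - z
trace(a b^-2) = trace(a b^-1) trace(b) - trace(a)   [inverse elimination on b] = x*y^2 - y*z - x
next, trace(a b^-3) = trace(a b^-2) trace(b) - trace(a b^-1)   [inverse elimination on b] = x*y^3 - y^2*z - 2*x*y + z
and trace(b^-3 a b^-1) = trace(a b^-3) trace(b) - trace(a b^-2)   [inverse elimination on b] = x*y^4 - y^3*z - 3*x*y^2 + 2*y*z + x

x*y^4 - y^3*z - 3*x*y^2 + 2*y*z + x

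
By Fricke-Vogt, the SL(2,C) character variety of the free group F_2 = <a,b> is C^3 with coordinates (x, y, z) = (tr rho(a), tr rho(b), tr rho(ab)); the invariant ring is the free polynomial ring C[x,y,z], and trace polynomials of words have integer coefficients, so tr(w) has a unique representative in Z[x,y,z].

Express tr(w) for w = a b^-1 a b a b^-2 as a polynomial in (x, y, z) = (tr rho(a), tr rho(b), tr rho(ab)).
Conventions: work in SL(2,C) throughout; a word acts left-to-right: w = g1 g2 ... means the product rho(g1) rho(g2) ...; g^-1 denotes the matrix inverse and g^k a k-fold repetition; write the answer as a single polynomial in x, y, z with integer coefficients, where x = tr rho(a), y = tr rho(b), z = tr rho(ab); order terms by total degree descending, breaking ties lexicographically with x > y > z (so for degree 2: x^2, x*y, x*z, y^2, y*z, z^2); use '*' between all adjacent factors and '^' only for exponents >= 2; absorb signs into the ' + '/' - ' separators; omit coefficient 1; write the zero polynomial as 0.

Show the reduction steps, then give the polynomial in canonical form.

x^2*y^3*z - x*y^4 - 2*x*y^2*z^2 - x^2*y*z + y^3*z + y*z^3 + 3*x*y^2 + x*z^2 - 3*y*z - x

trace(b a^2) = trace(a) * trace(b a) - trace(b) = x*z - y
apply: trace(a b a^2) = trace(a) * trace(b a^2) - trace(b a) = x^2*z - x*y - z
apply: trace(b a b a) = trace(a b) * trace(a b) - trace(1) = z^2 - 2
apply: trace(b a b) = trace(b) * trace(a b) - trace(a) = y*z - x
use: trace(a b a^2 b) = trace(a) * trace(b a b a) - trace(b a b) = x*z^2 - y*z - x
trace(a b^-1 a b a) = trace(a b a^2) * trace(b) - trace(a b a^2 b) = x^2*y*z - x*y^2 - x*z^2 + x
apply: trace(a b a b a b) = trace(a b) * trace(a b a b) - trace(a^-1 b^-1) = z^3 - 3*z
trace(a b^-1 a b a b) = trace(a b a b a) * trace(b) - trace(a b a b a b) = x*y*z^2 - y^2*z - z^3 - x*y + 3*z
apply: trace(b^-1 a b^-1 a b a) = trace(a b^-1 a b a) * trace(b) - trace(a b^-1 a b a b) = x^2*y^2*z - x*y^3 - 2*x*y*z^2 + y^2*z + z^3 + 2*x*y - 3*z
trace(a b^-1 a b a b^-2) = trace(b^-1 a b^-1 a b a) * trace(b) - trace(b^-1 a b^-1 a b a b) = x^2*y^3*z - x*y^4 - 2*x*y^2*z^2 - x^2*y*z + y^3*z + y*z^3 + 3*x*y^2 + x*z^2 - 3*y*z - x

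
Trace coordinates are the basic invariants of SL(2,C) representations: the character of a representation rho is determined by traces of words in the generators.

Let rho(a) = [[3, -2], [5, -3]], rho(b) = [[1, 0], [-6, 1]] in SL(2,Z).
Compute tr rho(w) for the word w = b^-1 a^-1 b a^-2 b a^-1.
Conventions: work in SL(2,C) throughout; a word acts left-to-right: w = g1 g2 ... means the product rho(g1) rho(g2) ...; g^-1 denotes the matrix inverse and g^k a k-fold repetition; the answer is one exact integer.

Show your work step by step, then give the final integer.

rho(b^-1) = [[1, 0], [6, 1]]
... * rho(a^-1) = [[-3, 2], [-5, 3]]  ->  [[-3, 2], [-23, 15]]
... * rho(b) = [[1, 0], [-6, 1]]  ->  [[-15, 2], [-113, 15]]
... * rho(a^-1) = [[-3, 2], [-5, 3]]  ->  [[35, -24], [264, -181]]
... * rho(a^-1) = [[-3, 2], [-5, 3]]  ->  [[15, -2], [113, -15]]
... * rho(b) = [[1, 0], [-6, 1]]  ->  [[27, -2], [203, -15]]
... * rho(a^-1) = [[-3, 2], [-5, 3]]  ->  [[-71, 48], [-534, 361]]
tr = -71 + 361 = 290

290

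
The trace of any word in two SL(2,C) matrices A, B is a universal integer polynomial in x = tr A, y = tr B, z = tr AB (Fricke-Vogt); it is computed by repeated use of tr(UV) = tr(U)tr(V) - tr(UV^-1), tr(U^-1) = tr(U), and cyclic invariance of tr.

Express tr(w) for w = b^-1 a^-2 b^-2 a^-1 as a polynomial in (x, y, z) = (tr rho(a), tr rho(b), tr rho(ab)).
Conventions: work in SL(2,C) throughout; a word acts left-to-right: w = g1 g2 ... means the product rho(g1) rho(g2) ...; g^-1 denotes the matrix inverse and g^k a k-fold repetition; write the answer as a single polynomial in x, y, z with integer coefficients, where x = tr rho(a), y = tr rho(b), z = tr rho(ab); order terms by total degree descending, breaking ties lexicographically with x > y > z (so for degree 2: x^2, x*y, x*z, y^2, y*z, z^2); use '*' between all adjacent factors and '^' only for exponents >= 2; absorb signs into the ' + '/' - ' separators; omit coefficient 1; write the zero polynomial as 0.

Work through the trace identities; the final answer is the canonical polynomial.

tr(b^-1) = tr(b) = y
tr(b^-1 a) = tr(a)*tr(b) - tr(a b)   [inverse elimination on b] = x*y - z
tr(b^-1 a^-1) = tr(b^-1)*tr(a) - tr(b^-1 a)   [inverse elimination on a] = z
tr(a^-1 b^-2) = tr(b^-1 a^-1)*tr(b) - tr(b^-1 a^-1 b)   [inverse elimination on b] = y*z - x
tr(b^-2) = tr(b^-1)*tr(b) - tr(1)   [inverse elimination on b] = y^2 - 2
tr(b^-2 a^-2) = tr(a^-1 b^-2)*tr(a) - tr(a^-1 b^-2 a)   [inverse elimination on a] = x*y*z - x^2 - y^2 + 2
tr(b^-1 a^-2) = tr(b^-1 a^-1)*tr(a) - tr(b^-1)   [inverse elimination on a] = x*z - y
tr(b^-1 a^-2 b^-2) = tr(b^-2 a^-2)*tr(b) - tr(b^-2 a^-2 b)   [inverse elimination on b] = x*y^2*z - x^2*y - y^3 - x*z + 3*y
tr(a b a b) = tr(a b)*tr(a b) - tr(1)   [split at a repeated a] = z^2 - 2
tr(b^-1 a b a) = tr(a b a)*tr(b) - tr(a b a b)   [inverse elimination on b] = x*y*z - y^2 - z^2 + 2
tr(a^-1 b^-1 a b) = tr(b^-1 a b)*tr(a) - tr(b^-1 a b a)   [inverse elimination on a] = -x*y*z + x^2 + y^2 + z^2 - 2
tr(b^-1 a b^-1 a^-1) = tr(a^-1 b^-1 a)*tr(b) - tr(a^-1 b^-1 a b)   [inverse elimination on b] = x*y*z - x^2 - z^2 + 2
tr(b^-2 a b^-1 a^-1) = tr(b^-1 a b^-1 a^-1)*tr(b) - tr(b^-1 a b^-1 a^-1 b)   [inverse elimination on b] = x*y^2*z - x^2*y - y*z^2 + y
tr(a b^-2) = tr(b^-1 a)*tr(b) - tr(b^-1 a b)   [inverse elimination on b] = x*y^2 - y*z - x
tr(b^-2 a b^-1) = tr(a b^-2)*tr(b) - tr(a b^-1)   [inverse elimination on b] = x*y^3 - y^2*z - 2*x*y + z
tr(b^-1 a^-2 b^-2 a) = tr(b^-2 a b^-1 a^-1)*tr(a) - tr(b^-2 a b^-1)   [inverse elimination on a] = x^2*y^2*z - x^3*y - x*y^3 - x*y*z^2 + y^2*z + 3*x*y - z
tr(b^-1 a^-2 b^-2 a^-1) = tr(b^-1 a^-2 b^-2)*tr(a) - tr(b^-1 a^-2 b^-2 a)   [inverse elimination on a] = x*y*z^2 - x^2*z - y^2*z + z

x*y*z^2 - x^2*z - y^2*z + z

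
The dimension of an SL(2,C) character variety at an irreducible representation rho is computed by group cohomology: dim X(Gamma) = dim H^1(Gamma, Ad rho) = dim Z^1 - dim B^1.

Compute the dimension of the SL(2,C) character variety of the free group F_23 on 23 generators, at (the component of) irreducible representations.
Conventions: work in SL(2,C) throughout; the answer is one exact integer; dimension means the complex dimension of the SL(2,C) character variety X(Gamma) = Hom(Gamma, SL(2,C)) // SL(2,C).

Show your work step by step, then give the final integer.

Gamma = F_23 has 23 generators and no relators.
Z^1(Gamma, Ad rho) = (sl_2)^23: a cocycle is a free choice of one sl_2 vector per generator, so dim Z^1 = 3*23 = 69.
dim B^1 = 3: the coboundary map is injective because an irreducible image has centralizer 0 in sl_2.
dim X = dim H^1 = dim Z^1 - dim B^1 = 69 - 3 = 66.

66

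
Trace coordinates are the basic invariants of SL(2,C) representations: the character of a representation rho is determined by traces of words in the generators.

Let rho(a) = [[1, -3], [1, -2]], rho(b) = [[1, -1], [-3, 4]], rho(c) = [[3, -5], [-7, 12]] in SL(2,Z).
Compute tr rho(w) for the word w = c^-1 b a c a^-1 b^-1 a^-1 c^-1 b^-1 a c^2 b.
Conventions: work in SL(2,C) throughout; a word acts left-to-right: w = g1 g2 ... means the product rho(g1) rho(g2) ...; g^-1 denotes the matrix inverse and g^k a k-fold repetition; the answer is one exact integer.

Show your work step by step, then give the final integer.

-2899317

rho(c^-1) = [[12, 5], [7, 3]]
... * rho(b) = [[1, -1], [-3, 4]]  ->  [[-3, 8], [-2, 5]]
... * rho(a) = [[1, -3], [1, -2]]  ->  [[5, -7], [3, -4]]
... * rho(c) = [[3, -5], [-7, 12]]  ->  [[64, -109], [37, -63]]
... * rho(a^-1) = [[-2, 3], [-1, 1]]  ->  [[-19, 83], [-11, 48]]
... * rho(b^-1) = [[4, 1], [3, 1]]  ->  [[173, 64], [100, 37]]
... * rho(a^-1) = [[-2, 3], [-1, 1]]  ->  [[-410, 583], [-237, 337]]
... * rho(c^-1) = [[12, 5], [7, 3]]  ->  [[-839, -301], [-485, -174]]
... * rho(b^-1) = [[4, 1], [3, 1]]  ->  [[-4259, -1140], [-2462, -659]]
... * rho(a) = [[1, -3], [1, -2]]  ->  [[-5399, 15057], [-3121, 8704]]
... * rho(c) = [[3, -5], [-7, 12]]  ->  [[-121596, 207679], [-70291, 120053]]
... * rho(c) = [[3, -5], [-7, 12]]  ->  [[-1818541, 3100128], [-1051244, 1792091]]
... * rho(b) = [[1, -1], [-3, 4]]  ->  [[-11118925, 14219053], [-6427517, 8219608]]
tr = -11118925 + 8219608 = -2899317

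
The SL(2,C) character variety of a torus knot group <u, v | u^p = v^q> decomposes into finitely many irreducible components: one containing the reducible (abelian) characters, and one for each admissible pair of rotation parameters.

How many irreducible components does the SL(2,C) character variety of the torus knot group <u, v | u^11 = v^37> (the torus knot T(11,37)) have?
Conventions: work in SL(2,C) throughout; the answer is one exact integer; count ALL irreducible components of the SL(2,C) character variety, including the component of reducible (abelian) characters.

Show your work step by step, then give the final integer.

Gamma = < u, v | u^11 = v^37 > (torus knot T(11,37)); the central element u^11 = v^37 acts as +I or -I in any irreducible SL(2,C) representation.
So on each irreducible component the traces are pinned: tr(u) = 2*cos(pi*alpha/11) with 1 <= alpha <= 10, tr(v) = 2*cos(pi*beta/37) with 1 <= beta <= 36.
u^11 = (-1)^alpha I and v^37 = (-1)^beta I must agree, so alpha and beta have equal parity.
Counting: 5 odd alphas x 18 odd betas + 5 even alphas x 18 even betas = 90 + 90 = 180.
components with irreducible characters: 180; plus the single component of reducible (abelian) characters: total 181.

181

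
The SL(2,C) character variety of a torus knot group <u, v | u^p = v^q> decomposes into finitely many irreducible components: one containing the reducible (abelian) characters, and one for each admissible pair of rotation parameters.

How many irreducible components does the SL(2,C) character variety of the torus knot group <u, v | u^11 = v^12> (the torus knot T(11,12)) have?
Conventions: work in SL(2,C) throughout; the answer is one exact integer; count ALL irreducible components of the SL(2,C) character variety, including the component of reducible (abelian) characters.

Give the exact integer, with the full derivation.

Gamma = < u, v | u^11 = v^12 > (torus knot T(11,12)); the central element u^11 = v^12 acts as +I or -I in any irreducible SL(2,C) representation.
On an irreducible component, tr(u) is locked at 2*cos(pi*alpha/11) for some alpha in 1..10, and tr(v) at 2*cos(pi*beta/12) for some beta in 1..11.
u^11 = (-1)^alpha I and v^12 = (-1)^beta I must agree, so alpha and beta have equal parity.
Enumerate parity-matched pairs: 5*6 odd-odd plus 5*5 even-even gives 55.
components with irreducible characters: 55; plus the single component of reducible (abelian) characters: total 56.

56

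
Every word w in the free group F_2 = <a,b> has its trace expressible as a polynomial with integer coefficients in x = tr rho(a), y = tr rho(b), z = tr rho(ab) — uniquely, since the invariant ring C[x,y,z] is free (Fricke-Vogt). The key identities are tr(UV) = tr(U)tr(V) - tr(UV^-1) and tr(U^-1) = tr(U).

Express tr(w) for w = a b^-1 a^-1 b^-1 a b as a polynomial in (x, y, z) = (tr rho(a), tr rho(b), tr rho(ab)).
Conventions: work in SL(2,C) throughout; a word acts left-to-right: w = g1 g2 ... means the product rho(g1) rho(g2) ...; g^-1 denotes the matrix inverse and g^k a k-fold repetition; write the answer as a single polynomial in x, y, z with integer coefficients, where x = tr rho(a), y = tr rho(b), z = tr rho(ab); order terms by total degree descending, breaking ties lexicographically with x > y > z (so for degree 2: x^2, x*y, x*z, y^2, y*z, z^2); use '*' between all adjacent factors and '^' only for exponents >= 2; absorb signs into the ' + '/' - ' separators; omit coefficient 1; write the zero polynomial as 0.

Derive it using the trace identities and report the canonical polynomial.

reduce: trace(a b a) = trace(a) * trace(b a) - trace(b) = x*z - y
so trace(b a b a) = trace(b a) * trace(b a) - trace(1) = z^2 - 2
reduce: trace(b a b) = trace(b) * trace(a b) - trace(a) = y*z - x
trace(a b a b a) = trace(a) * trace(b a b a) - trace(b a b) = x*z^2 - y*z - x
reduce: trace(a b a b a b) = trace(a b) * trace(a b a b) - trace(a^-1 b^-1) = z^3 - 3*z
trace(b a b a b^-1 a) = trace(a b a b a) * trace(b) - trace(a b a b a b) = x*y*z^2 - y^2*z - z^3 - x*y + 3*z
trace(a b a b^-1 a^-1 b) = trace(b a b a b^-1) * trace(a) - trace(b a b a b^-1 a) = -x*y*z^2 + x^2*z + y^2*z + z^3 - 3*z
reduce: trace(a b^-1 a^-1 b^-1 a b) = trace(a b a b^-1 a^-1) * trace(b) - trace(a b a b^-1 a^-1 b) = x*y*z^2 - x^2*z - y^2*z - z^3 + x*y + 3*z

x*y*z^2 - x^2*z - y^2*z - z^3 + x*y + 3*z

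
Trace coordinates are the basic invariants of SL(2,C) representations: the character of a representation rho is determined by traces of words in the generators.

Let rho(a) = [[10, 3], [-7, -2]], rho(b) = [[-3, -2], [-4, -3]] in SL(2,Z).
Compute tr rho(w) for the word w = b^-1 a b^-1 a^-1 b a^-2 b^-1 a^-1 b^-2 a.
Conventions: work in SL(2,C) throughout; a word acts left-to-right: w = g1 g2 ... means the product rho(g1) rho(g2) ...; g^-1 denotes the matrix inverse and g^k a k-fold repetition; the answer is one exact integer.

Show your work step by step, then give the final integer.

339217258

rho(b^-1) = [[-3, 2], [4, -3]]
... * rho(a) = [[10, 3], [-7, -2]]  ->  [[-44, -13], [61, 18]]
... * rho(b^-1) = [[-3, 2], [4, -3]]  ->  [[80, -49], [-111, 68]]
... * rho(a^-1) = [[-2, -3], [7, 10]]  ->  [[-503, -730], [698, 1013]]
... * rho(b) = [[-3, -2], [-4, -3]]  ->  [[4429, 3196], [-6146, -4435]]
... * rho(a^-1) = [[-2, -3], [7, 10]]  ->  [[13514, 18673], [-18753, -25912]]
... * rho(a^-1) = [[-2, -3], [7, 10]]  ->  [[103683, 146188], [-143878, -202861]]
... * rho(b^-1) = [[-3, 2], [4, -3]]  ->  [[273703, -231198], [-379810, 320827]]
... * rho(a^-1) = [[-2, -3], [7, 10]]  ->  [[-2165792, -3133089], [3005409, 4347700]]
... * rho(b^-1) = [[-3, 2], [4, -3]]  ->  [[-6034980, 5067683], [8374573, -7032282]]
... * rho(b^-1) = [[-3, 2], [4, -3]]  ->  [[38375672, -27273009], [-53252847, 37845992]]
... * rho(a) = [[10, 3], [-7, -2]]  ->  [[574667783, 169673034], [-797450414, -235450525]]
tr = 574667783 + -235450525 = 339217258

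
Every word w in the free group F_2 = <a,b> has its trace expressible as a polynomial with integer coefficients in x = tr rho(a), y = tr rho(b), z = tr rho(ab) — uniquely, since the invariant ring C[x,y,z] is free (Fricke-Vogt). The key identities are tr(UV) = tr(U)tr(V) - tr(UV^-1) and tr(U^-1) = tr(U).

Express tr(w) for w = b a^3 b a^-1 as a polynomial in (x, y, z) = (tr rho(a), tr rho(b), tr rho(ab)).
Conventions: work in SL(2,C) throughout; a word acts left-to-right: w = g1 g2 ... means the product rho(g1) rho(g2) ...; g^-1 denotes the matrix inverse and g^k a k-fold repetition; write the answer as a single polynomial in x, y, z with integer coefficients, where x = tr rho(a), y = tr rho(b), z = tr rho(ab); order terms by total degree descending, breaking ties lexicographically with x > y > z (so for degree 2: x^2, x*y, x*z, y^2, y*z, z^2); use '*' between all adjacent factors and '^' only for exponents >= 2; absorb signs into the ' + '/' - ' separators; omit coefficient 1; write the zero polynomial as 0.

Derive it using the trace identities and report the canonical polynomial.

trace(b a^2) = trace(a) trace(b a) - trace(b) = x*z - y
trace(a^3 b) = trace(a) trace(b a^2) - trace(b a) = x^2*z - x*y - z
trace(a^2) = trace(a) trace(a) - trace(1) = x^2 - 2
reduce: trace(a^3) = trace(a) trace(a^2) - trace(a) = x^3 - 3*x
trace(b a^3 b) = trace(b) trace(a^3 b) - trace(a^3) = x^2*y*z - x^3 - x*y^2 - y*z + 3*x
so trace(b a b a) = trace(b a) trace(b a) - trace(1) = z^2 - 2
reduce: trace(b a b) = trace(b) trace(a b) - trace(a) = y*z - x
trace(a b a b a) = trace(a) trace(b a b a) - trace(b a b) = x*z^2 - y*z - x
reduce: trace(b a^3 b a) = trace(a) trace(a b a b a) - trace(a b a b) = x^2*z^2 - x*y*z - x^2 - z^2 + 2
so trace(b a^3 b a^-1) = trace(b a^3 b) trace(a) - trace(b a^3 b a) = x^3*y*z - x^4 - x^2*y^2 - x^2*z^2 + 4*x^2 + z^2 - 2

x^3*y*z - x^4 - x^2*y^2 - x^2*z^2 + 4*x^2 + z^2 - 2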